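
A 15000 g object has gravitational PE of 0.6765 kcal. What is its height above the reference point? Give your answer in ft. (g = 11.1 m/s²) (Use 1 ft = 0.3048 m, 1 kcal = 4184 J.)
Convert to SI: m = 15.0 kg, PE = 2830.48 J
h = PE/(mg) = 2830.48/(15.0·11.1) = 16.9999 m = 55.77 ft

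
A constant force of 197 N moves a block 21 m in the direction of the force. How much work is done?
W = F·d = (197)(21) = 4137 J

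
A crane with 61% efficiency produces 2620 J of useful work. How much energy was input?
W_in = W_out/η = 2620/0.61 = 4295 J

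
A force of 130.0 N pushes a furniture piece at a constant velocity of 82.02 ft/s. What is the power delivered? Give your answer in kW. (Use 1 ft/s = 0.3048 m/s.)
Convert to SI: F = 130.0 N, v = 24.9997 m/s
P = Fv = (130.0)(24.9997) = 3249.96 W = 3.25 kW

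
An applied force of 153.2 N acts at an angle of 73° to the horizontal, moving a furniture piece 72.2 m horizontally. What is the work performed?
W = F·d·cosθ = (153.2)(72.2)cos(73°) = 3234 J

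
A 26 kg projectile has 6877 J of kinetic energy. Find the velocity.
v = √(2·KE/m) = √(2·6877/26) = 23.0 m/s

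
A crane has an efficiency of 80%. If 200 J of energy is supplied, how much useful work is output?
W_out = η·W_in = 0.8·200 = 160.0 J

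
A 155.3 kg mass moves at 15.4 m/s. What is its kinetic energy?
KE = ½mv² = ½(155.3)(15.4)² = 18420 J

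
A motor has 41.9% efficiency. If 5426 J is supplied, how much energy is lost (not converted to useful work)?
W_lost = W_in(1 − η) = 5426·(1 − 0.419) = 3153 J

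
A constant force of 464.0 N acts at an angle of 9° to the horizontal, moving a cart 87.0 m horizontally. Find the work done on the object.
W = F·d·cosθ = (464.0)(87.0)cos(9°) = 39870 J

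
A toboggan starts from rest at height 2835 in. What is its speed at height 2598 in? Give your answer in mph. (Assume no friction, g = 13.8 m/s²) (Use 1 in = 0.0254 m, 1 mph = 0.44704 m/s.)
Convert to SI: h₁−h₂ = 6.0198 m
mgh₁ = mgh₂ + ½mv² ⇒ v = √(2g(h₁−h₂)) = √(2·13.8·6.0198) = 12.8898 m/s = 28.83 mph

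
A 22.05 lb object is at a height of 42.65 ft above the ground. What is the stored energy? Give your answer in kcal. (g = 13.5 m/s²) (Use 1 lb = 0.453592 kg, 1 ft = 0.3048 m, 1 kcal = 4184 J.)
Convert to SI: m = 10.0017 kg, h = 12.9997 m
PE = mgh = (10.0017)(13.5)(12.9997) = 1755.26 J = 0.4195 kcal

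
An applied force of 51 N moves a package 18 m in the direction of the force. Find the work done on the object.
W = F·d = (51)(18) = 918.0 J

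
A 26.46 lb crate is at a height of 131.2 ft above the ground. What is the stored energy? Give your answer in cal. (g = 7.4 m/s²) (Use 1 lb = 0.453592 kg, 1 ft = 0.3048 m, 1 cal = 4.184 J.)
Convert to SI: m = 12.002 kg, h = 39.9898 m
PE = mgh = (12.002)(7.4)(39.9898) = 3551.7 J = 848.9 cal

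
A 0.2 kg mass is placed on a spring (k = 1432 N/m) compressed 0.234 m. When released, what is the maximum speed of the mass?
½kx² = ½mv² ⇒ v = x√(k/m) = (0.234)√(1432/0.2) = 19.8 m/s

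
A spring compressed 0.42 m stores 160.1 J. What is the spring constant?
k = 2·PE/x² = 2·160.1/(0.42)² = 1815 N/m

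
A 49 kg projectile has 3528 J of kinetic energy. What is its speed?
v = √(2·KE/m) = √(2·3528/49) = 12.0 m/s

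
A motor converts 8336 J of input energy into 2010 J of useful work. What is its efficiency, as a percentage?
η = W_out/W_in = 2010/8336 = 24.11%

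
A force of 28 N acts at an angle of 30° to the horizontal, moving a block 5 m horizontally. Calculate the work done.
W = F·d·cosθ = (28)(5)cos(30°) = 121.2 J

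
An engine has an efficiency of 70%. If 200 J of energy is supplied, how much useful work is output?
W_out = η·W_in = 0.7·200 = 140.0 J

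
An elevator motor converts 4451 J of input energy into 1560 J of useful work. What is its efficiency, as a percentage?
η = W_out/W_in = 1560/4451 = 35.05%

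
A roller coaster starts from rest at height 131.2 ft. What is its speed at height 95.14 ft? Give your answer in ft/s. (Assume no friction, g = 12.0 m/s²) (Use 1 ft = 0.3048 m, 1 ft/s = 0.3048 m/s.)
Convert to SI: h₁−h₂ = 10.9911 m
mgh₁ = mgh₂ + ½mv² ⇒ v = √(2g(h₁−h₂)) = √(2·12.0·10.9911) = 16.2415 m/s = 53.29 ft/s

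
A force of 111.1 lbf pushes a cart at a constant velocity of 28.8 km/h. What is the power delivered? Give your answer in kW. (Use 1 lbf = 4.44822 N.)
Convert to SI: F = 494.197 N, v = 8.0 m/s
P = Fv = (494.197)(8.0) = 3953.58 W = 3.954 kW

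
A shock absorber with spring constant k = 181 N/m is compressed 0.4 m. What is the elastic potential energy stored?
PE = ½kx² = ½(181)(0.4)² = 14.48 J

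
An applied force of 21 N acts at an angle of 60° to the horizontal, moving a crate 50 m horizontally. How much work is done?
W = F·d·cosθ = (21)(50)cos(60°) = 525.0 J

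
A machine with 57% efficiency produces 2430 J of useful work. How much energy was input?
W_in = W_out/η = 2430/0.57 = 4263 J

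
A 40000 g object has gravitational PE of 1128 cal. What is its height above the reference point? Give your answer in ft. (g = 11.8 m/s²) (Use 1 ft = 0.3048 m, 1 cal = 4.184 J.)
Convert to SI: m = 40.0 kg, PE = 4719.55 J
h = PE/(mg) = 4719.55/(40.0·11.8) = 9.99905 m = 32.81 ft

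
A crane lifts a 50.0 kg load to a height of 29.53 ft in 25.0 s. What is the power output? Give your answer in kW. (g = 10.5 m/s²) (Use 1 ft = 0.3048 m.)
Convert to SI: m = 50.0 kg, h = 9.00074 m, t = 25.0 s
P = mgh/t = (50.0)(10.5)(9.00074)/25.0 = 189.016 W = 0.189 kW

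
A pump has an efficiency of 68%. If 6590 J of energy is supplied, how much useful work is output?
W_out = η·W_in = 0.68·6590 = 4481.2 J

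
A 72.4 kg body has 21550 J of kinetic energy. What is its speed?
v = √(2·KE/m) = √(2·21550/72.4) = 24.4 m/s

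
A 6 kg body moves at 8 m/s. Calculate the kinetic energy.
KE = ½mv² = ½(6)(8)² = 192.0 J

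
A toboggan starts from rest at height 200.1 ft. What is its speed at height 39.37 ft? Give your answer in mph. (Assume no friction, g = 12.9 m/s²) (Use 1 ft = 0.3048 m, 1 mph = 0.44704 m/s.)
Convert to SI: h₁−h₂ = 48.9905 m
mgh₁ = mgh₂ + ½mv² ⇒ v = √(2g(h₁−h₂)) = √(2·12.9·48.9905) = 35.5521 m/s = 79.53 mph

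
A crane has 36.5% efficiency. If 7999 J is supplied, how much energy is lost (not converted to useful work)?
W_lost = W_in(1 − η) = 7999·(1 − 0.365) = 5079 J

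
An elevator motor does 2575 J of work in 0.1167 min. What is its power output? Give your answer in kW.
Convert to SI: W = 2575.0 J, t = 7.002 s
P = W/t = 2575.0/7.002 = 367.752 W = 0.3678 kW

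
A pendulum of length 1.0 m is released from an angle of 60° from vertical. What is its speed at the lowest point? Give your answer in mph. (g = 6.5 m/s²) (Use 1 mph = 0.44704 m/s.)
h = L(1 − cosθ) = 1.0(1 − cos60°) = 0.5 m
v = √(2gh) = √(2·6.5·0.5) = 2.54951 m/s = 5.703 mph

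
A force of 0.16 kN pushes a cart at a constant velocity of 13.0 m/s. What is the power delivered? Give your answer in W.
Convert to SI: F = 160.0 N, v = 13.0 m/s
P = Fv = (160.0)(13.0) = 2080 W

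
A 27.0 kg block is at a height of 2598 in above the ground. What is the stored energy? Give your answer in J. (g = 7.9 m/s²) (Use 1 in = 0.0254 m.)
Convert to SI: m = 27.0 kg, h = 65.9892 m
PE = mgh = (27.0)(7.9)(65.9892) = 14080 J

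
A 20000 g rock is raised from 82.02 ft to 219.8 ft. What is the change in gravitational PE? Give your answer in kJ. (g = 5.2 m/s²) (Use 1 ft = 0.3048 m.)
Convert to SI: m = 20.0 kg, Δh = 41.9953 m
ΔPE = mgΔh = (20.0)(5.2)(41.9953) = 4367.52 J = 4.368 kJ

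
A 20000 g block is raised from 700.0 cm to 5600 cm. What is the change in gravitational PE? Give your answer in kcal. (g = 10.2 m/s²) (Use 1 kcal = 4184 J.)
Convert to SI: m = 20.0 kg, Δh = 49.0 m
ΔPE = mgΔh = (20.0)(10.2)(49.0) = 9996.0 J = 2.389 kcal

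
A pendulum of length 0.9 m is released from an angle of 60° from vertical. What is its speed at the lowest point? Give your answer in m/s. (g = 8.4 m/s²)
h = L(1 − cosθ) = 0.9(1 − cos60°) = 0.45 m
v = √(2gh) = √(2·8.4·0.45) = 2.75 m/s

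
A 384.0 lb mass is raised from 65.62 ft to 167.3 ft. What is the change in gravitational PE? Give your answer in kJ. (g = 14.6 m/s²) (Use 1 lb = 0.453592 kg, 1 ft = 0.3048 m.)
Convert to SI: m = 174.179 kg, Δh = 30.9921 m
ΔPE = mgΔh = (174.179)(14.6)(30.9921) = 78813.4 J = 78.81 kJ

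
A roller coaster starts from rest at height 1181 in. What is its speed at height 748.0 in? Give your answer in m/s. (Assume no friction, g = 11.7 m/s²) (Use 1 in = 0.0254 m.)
Convert to SI: h₁−h₂ = 10.9982 m
mgh₁ = mgh₂ + ½mv² ⇒ v = √(2g(h₁−h₂)) = √(2·11.7·10.9982) = 16.04 m/s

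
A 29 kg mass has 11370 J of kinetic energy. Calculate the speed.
v = √(2·KE/m) = √(2·11370/29) = 28.0 m/s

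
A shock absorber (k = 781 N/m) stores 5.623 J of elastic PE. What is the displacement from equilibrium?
x = √(2·PE/k) = √(2·5.623/781) = 0.12 m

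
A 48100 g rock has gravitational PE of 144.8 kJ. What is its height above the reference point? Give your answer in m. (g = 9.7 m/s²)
Convert to SI: m = 48.1 kg, PE = 144800 J
h = PE/(mg) = 144800/(48.1·9.7) = 310.4 m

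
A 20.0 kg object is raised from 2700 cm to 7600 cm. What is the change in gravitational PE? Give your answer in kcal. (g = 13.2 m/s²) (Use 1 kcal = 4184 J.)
Convert to SI: m = 20.0 kg, Δh = 49.0 m
ΔPE = mgΔh = (20.0)(13.2)(49.0) = 12936.0 J = 3.092 kcal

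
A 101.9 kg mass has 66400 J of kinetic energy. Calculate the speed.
v = √(2·KE/m) = √(2·66400/101.9) = 36.1 m/s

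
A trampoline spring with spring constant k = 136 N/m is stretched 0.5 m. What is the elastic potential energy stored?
PE = ½kx² = ½(136)(0.5)² = 17.0 J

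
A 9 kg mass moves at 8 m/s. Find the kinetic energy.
KE = ½mv² = ½(9)(8)² = 288.0 J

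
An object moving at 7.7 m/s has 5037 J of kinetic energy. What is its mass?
m = 2·KE/v² = 2·5037/(7.7)² = 169.9 kg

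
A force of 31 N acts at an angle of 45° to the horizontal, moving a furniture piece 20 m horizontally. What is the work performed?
W = F·d·cosθ = (31)(20)cos(45°) = 438.4 J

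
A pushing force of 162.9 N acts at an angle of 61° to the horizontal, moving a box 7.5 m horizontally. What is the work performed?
W = F·d·cosθ = (162.9)(7.5)cos(61°) = 592.3 J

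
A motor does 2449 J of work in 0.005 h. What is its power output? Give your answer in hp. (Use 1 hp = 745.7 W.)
Convert to SI: W = 2449.0 J, t = 18.0 s
P = W/t = 2449.0/18.0 = 136.056 W = 0.1825 hp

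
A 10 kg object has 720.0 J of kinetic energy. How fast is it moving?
v = √(2·KE/m) = √(2·720.0/10) = 12.0 m/s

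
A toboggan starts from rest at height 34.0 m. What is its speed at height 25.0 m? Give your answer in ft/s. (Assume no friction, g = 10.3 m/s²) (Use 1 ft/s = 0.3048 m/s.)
mgh₁ = mgh₂ + ½mv² ⇒ v = √(2g(h₁−h₂)) = √(2·10.3·9.0) = 13.6162 m/s = 44.67 ft/s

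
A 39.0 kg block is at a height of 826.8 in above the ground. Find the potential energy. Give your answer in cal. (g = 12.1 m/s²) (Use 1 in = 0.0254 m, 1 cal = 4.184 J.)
Convert to SI: m = 39.0 kg, h = 21.0007 m
PE = mgh = (39.0)(12.1)(21.0007) = 9910.24 J = 2369 cal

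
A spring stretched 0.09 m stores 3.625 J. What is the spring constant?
k = 2·PE/x² = 2·3.625/(0.09)² = 895.1 N/m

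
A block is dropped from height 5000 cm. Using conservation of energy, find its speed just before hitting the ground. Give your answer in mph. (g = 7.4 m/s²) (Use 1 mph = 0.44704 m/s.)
Convert to SI: h = 50.0 m
mgh = ½mv² ⇒ v = √(2gh) = √(2·7.4·50.0) = 27.2029 m/s = 60.85 mph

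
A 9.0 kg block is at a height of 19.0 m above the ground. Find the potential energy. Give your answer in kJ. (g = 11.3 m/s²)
PE = mgh = (9.0)(11.3)(19.0) = 1932.3 J = 1.932 kJ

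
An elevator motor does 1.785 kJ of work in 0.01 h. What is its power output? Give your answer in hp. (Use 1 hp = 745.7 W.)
Convert to SI: W = 1785.0 J, t = 36.0 s
P = W/t = 1785.0/36.0 = 49.5833 W = 0.06649 hp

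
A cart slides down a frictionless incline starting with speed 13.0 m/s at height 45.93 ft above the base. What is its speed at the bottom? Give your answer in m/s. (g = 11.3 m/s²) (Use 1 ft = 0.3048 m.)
Convert to SI: v₀ = 13.0 m/s, h = 13.9995 m
½mv₀² + mgh = ½mv² ⇒ v = √(v₀² + 2gh) = √(13.0² + 2·11.3·13.9995) = 22.03 m/s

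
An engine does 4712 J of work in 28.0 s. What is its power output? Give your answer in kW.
P = W/t = 4712.0/28.0 = 168.286 W = 0.1683 kW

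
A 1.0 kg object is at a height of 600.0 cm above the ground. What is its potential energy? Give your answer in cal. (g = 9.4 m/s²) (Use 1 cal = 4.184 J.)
Convert to SI: m = 1.0 kg, h = 6.0 m
PE = mgh = (1.0)(9.4)(6.0) = 56.4 J = 13.48 cal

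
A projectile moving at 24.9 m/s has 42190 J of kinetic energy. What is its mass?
m = 2·KE/v² = 2·42190/(24.9)² = 136.1 kg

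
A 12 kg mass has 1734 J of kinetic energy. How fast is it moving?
v = √(2·KE/m) = √(2·1734/12) = 17.0 m/s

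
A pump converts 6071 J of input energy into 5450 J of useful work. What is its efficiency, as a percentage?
η = W_out/W_in = 5450/6071 = 89.77%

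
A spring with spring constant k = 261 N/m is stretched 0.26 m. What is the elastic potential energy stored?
PE = ½kx² = ½(261)(0.26)² = 8.822 J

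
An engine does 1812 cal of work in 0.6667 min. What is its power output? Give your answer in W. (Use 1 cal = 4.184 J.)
Convert to SI: W = 7581.41 J, t = 40.002 s
P = W/t = 7581.41/40.002 = 189.5 W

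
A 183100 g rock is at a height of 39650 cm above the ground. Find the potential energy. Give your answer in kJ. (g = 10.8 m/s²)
Convert to SI: m = 183.1 kg, h = 396.5 m
PE = mgh = (183.1)(10.8)(396.5) = 784071 J = 784.1 kJ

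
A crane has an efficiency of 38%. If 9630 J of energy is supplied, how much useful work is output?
W_out = η·W_in = 0.38·9630 = 3659.4 J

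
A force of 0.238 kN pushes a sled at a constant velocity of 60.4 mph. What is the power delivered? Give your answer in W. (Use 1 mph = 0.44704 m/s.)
Convert to SI: F = 238.0 N, v = 27.0012 m/s
P = Fv = (238.0)(27.0012) = 6426 W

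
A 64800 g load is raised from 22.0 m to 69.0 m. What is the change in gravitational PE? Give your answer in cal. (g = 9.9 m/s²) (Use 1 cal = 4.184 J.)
Convert to SI: m = 64.8 kg, Δh = 47.0 m
ΔPE = mgΔh = (64.8)(9.9)(47.0) = 30151.4 J = 7206 cal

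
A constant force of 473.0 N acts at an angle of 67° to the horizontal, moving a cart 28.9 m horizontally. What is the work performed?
W = F·d·cosθ = (473.0)(28.9)cos(67°) = 5341 J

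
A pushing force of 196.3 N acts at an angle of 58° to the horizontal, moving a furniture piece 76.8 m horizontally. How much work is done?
W = F·d·cosθ = (196.3)(76.8)cos(58°) = 7989 J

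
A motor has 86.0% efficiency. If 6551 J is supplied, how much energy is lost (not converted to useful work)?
W_lost = W_in(1 − η) = 6551·(1 − 0.86) = 917.1 J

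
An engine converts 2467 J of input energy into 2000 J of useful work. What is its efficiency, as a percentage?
η = W_out/W_in = 2000/2467 = 81.07%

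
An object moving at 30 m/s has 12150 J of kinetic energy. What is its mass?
m = 2·KE/v² = 2·12150/(30)² = 27.0 kg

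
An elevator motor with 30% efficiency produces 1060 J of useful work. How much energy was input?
W_in = W_out/η = 1060/0.3 = 3533 J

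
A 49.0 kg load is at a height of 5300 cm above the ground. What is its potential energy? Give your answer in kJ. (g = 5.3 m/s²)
Convert to SI: m = 49.0 kg, h = 53.0 m
PE = mgh = (49.0)(5.3)(53.0) = 13764.1 J = 13.76 kJ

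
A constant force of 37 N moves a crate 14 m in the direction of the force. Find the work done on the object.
W = F·d = (37)(14) = 518.0 J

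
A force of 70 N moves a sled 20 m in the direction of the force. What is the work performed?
W = F·d = (70)(20) = 1400 J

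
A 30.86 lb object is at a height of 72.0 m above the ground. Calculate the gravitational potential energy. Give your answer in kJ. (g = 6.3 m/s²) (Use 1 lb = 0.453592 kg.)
Convert to SI: m = 13.9978 kg, h = 72.0 m
PE = mgh = (13.9978)(6.3)(72.0) = 6349.42 J = 6.349 kJ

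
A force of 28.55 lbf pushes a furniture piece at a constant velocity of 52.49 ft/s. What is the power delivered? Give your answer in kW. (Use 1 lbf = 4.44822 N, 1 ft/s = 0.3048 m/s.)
Convert to SI: F = 126.997 N, v = 15.999 m/s
P = Fv = (126.997)(15.999) = 2031.81 W = 2.032 kW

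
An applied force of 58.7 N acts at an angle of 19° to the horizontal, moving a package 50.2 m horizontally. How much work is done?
W = F·d·cosθ = (58.7)(50.2)cos(19°) = 2786 J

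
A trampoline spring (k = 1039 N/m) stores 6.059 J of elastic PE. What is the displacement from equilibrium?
x = √(2·PE/k) = √(2·6.059/1039) = 0.108 m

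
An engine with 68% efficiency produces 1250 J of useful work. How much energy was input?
W_in = W_out/η = 1250/0.68 = 1838 J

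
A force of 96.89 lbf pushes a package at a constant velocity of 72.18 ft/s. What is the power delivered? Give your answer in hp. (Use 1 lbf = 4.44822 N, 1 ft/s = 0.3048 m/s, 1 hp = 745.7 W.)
Convert to SI: F = 430.988 N, v = 22.0005 m/s
P = Fv = (430.988)(22.0005) = 9481.94 W = 12.72 hp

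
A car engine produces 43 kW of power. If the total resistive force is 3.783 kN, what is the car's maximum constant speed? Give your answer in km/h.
Convert to SI: F = 3783.0 N
P = Fv ⇒ v = P/F = 43000 W/3783.0 N = 11.3666 m/s = 40.92 km/h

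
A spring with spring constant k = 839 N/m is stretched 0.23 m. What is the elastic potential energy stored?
PE = ½kx² = ½(839)(0.23)² = 22.19 J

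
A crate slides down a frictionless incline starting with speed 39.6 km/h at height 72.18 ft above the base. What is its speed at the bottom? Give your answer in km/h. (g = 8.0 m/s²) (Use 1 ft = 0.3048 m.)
Convert to SI: v₀ = 11.0 m/s, h = 22.0005 m
½mv₀² + mgh = ½mv² ⇒ v = √(v₀² + 2gh) = √(11.0² + 2·8.0·22.0005) = 21.7487 m/s = 78.3 km/h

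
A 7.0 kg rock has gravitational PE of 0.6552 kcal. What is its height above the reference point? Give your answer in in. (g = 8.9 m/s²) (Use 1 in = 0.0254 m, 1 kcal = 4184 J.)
Convert to SI: m = 7.0 kg, PE = 2741.36 J
h = PE/(mg) = 2741.36/(7.0·8.9) = 44.0025 m = 1732 in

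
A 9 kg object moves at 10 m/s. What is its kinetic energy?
KE = ½mv² = ½(9)(10)² = 450.0 J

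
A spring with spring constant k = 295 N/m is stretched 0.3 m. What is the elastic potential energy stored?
PE = ½kx² = ½(295)(0.3)² = 13.28 J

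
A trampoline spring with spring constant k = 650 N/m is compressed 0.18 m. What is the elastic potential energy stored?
PE = ½kx² = ½(650)(0.18)² = 10.53 J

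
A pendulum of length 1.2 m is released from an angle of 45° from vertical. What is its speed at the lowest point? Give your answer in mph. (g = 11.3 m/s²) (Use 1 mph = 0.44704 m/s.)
h = L(1 − cosθ) = 1.2(1 − cos45°) = 0.351472 m
v = √(2gh) = √(2·11.3·0.351472) = 2.81838 m/s = 6.305 mph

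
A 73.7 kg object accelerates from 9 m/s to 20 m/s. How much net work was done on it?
W = ΔKE = ½m(v₂² − v₁²) = ½(73.7)(20² − 9²) = 11755.15 J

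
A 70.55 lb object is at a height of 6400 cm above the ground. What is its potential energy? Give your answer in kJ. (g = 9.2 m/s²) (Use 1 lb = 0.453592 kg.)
Convert to SI: m = 32.0009 kg, h = 64.0 m
PE = mgh = (32.0009)(9.2)(64.0) = 18842.1 J = 18.84 kJ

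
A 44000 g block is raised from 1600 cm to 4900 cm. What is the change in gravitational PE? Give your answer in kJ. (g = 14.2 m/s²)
Convert to SI: m = 44.0 kg, Δh = 33.0 m
ΔPE = mgΔh = (44.0)(14.2)(33.0) = 20618.4 J = 20.62 kJ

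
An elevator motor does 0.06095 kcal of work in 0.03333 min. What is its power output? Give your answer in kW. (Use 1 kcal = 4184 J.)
Convert to SI: W = 255.015 J, t = 1.9998 s
P = W/t = 255.015/1.9998 = 127.52 W = 0.1275 kW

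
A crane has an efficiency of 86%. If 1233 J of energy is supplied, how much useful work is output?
W_out = η·W_in = 0.86·1233 = 1060.38 J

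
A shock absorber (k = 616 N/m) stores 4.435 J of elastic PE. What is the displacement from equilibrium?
x = √(2·PE/k) = √(2·4.435/616) = 0.12 m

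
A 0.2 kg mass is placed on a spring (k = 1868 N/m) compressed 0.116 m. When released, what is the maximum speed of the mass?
½kx² = ½mv² ⇒ v = x√(k/m) = (0.116)√(1868/0.2) = 11.21 m/s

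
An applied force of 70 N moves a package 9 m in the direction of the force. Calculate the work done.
W = F·d = (70)(9) = 630.0 J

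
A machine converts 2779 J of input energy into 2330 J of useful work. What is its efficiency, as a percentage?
η = W_out/W_in = 2330/2779 = 83.84%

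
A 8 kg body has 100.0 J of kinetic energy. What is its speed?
v = √(2·KE/m) = √(2·100.0/8) = 5.0 m/s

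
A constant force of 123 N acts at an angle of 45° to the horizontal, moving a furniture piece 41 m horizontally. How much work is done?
W = F·d·cosθ = (123)(41)cos(45°) = 3566 J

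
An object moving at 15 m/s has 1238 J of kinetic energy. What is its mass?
m = 2·KE/v² = 2·1238/(15)² = 11.0 kg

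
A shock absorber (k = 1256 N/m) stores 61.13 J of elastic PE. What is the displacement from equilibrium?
x = √(2·PE/k) = √(2·61.13/1256) = 0.312 m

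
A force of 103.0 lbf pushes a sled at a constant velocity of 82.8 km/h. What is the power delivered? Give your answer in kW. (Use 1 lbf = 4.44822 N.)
Convert to SI: F = 458.167 N, v = 23.0 m/s
P = Fv = (458.167)(23.0) = 10537.8 W = 10.54 kW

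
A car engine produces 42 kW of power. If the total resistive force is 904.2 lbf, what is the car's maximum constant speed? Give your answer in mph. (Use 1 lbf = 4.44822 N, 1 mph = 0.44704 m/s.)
Convert to SI: F = 4022.08 N
P = Fv ⇒ v = P/F = 42000 W/4022.08 N = 10.4424 m/s = 23.36 mph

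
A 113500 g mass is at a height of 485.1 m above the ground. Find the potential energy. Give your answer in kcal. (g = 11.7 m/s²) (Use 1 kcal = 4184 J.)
Convert to SI: m = 113.5 kg, h = 485.1 m
PE = mgh = (113.5)(11.7)(485.1) = 644189 J = 154.0 kcal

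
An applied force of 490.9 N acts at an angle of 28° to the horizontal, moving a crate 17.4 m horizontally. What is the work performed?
W = F·d·cosθ = (490.9)(17.4)cos(28°) = 7542 J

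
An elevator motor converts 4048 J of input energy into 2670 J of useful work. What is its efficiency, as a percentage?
η = W_out/W_in = 2670/4048 = 65.96%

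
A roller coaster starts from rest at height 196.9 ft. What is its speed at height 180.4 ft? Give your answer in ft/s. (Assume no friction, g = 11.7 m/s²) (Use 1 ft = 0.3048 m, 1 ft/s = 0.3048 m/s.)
Convert to SI: h₁−h₂ = 5.0292 m
mgh₁ = mgh₂ + ½mv² ⇒ v = √(2g(h₁−h₂)) = √(2·11.7·5.0292) = 10.8482 m/s = 35.59 ft/s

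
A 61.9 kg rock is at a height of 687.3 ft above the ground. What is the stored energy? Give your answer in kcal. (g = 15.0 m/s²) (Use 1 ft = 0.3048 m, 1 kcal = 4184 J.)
Convert to SI: m = 61.9 kg, h = 209.489 m
PE = mgh = (61.9)(15.0)(209.489) = 194511 J = 46.49 kcal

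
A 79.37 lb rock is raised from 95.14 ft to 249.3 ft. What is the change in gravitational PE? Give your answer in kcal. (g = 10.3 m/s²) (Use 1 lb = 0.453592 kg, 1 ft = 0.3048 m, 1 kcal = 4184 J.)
Convert to SI: m = 36.0016 kg, Δh = 46.988 m
ΔPE = mgΔh = (36.0016)(10.3)(46.988) = 17423.9 J = 4.164 kcal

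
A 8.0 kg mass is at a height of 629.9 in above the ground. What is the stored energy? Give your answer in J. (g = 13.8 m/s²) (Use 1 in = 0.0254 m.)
Convert to SI: m = 8.0 kg, h = 15.9995 m
PE = mgh = (8.0)(13.8)(15.9995) = 1766 J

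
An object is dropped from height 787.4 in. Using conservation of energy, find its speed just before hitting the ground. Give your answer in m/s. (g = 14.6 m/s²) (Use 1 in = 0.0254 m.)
Convert to SI: h = 20.0 m
mgh = ½mv² ⇒ v = √(2gh) = √(2·14.6·20.0) = 24.17 m/s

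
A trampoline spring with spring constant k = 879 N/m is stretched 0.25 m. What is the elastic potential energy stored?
PE = ½kx² = ½(879)(0.25)² = 27.47 J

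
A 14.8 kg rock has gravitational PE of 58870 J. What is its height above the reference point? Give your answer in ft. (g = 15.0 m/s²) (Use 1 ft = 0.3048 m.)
h = PE/(mg) = 58870.0/(14.8·15.0) = 265.18 m = 870.0 ft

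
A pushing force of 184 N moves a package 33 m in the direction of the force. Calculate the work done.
W = F·d = (184)(33) = 6072 J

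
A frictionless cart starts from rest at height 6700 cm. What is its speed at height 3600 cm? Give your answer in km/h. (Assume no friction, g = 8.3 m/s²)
Convert to SI: h₁−h₂ = 31.0 m
mgh₁ = mgh₂ + ½mv² ⇒ v = √(2g(h₁−h₂)) = √(2·8.3·31.0) = 22.6848 m/s = 81.67 km/h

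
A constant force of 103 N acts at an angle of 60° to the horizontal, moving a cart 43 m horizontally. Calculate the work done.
W = F·d·cosθ = (103)(43)cos(60°) = 2215 J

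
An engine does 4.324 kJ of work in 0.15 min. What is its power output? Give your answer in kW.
Convert to SI: W = 4324.0 J, t = 9.0 s
P = W/t = 4324.0/9.0 = 480.444 W = 0.4804 kW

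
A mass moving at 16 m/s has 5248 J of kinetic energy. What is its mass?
m = 2·KE/v² = 2·5248/(16)² = 41.0 kg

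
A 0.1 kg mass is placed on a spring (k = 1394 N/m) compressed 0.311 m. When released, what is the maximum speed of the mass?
½kx² = ½mv² ⇒ v = x√(k/m) = (0.311)√(1394/0.1) = 36.72 m/s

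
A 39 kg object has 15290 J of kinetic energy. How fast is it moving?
v = √(2·KE/m) = √(2·15290/39) = 28.0 m/s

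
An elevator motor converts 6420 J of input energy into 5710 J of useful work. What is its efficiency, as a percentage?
η = W_out/W_in = 5710/6420 = 88.94%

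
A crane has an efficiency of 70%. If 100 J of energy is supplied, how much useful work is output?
W_out = η·W_in = 0.7·100 = 70.0 J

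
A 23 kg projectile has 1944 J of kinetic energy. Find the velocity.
v = √(2·KE/m) = √(2·1944/23) = 13.0 m/s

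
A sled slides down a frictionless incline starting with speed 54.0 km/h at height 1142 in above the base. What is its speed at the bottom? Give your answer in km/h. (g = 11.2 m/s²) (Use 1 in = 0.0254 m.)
Convert to SI: v₀ = 15.0 m/s, h = 29.0068 m
½mv₀² + mgh = ½mv² ⇒ v = √(v₀² + 2gh) = √(15.0² + 2·11.2·29.0068) = 29.5762 m/s = 106.5 km/h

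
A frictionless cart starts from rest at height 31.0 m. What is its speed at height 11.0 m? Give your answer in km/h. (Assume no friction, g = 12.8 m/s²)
mgh₁ = mgh₂ + ½mv² ⇒ v = √(2g(h₁−h₂)) = √(2·12.8·20.0) = 22.6274 m/s = 81.46 km/h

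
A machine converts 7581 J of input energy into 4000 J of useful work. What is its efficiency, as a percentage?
η = W_out/W_in = 4000/7581 = 52.76%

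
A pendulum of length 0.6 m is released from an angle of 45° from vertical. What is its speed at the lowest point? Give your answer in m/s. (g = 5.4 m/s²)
h = L(1 − cosθ) = 0.6(1 − cos45°) = 0.175736 m
v = √(2gh) = √(2·5.4·0.175736) = 1.378 m/s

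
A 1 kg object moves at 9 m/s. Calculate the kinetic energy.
KE = ½mv² = ½(1)(9)² = 40.5 J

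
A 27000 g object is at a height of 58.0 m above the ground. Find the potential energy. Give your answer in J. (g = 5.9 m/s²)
Convert to SI: m = 27.0 kg, h = 58.0 m
PE = mgh = (27.0)(5.9)(58.0) = 9239 J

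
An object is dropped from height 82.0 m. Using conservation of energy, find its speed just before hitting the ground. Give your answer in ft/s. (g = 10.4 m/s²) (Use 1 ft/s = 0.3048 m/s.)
mgh = ½mv² ⇒ v = √(2gh) = √(2·10.4·82.0) = 41.2989 m/s = 135.5 ft/s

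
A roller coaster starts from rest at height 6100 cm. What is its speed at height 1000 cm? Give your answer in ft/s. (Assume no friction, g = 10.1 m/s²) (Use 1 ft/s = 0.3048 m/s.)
Convert to SI: h₁−h₂ = 51.0 m
mgh₁ = mgh₂ + ½mv² ⇒ v = √(2g(h₁−h₂)) = √(2·10.1·51.0) = 32.0967 m/s = 105.3 ft/s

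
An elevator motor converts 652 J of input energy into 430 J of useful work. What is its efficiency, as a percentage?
η = W_out/W_in = 430/652 = 65.95%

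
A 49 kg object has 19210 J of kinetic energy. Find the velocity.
v = √(2·KE/m) = √(2·19210/49) = 28.0 m/s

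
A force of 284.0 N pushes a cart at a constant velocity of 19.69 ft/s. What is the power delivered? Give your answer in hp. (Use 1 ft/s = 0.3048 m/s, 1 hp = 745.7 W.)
Convert to SI: F = 284.0 N, v = 6.00151 m/s
P = Fv = (284.0)(6.00151) = 1704.43 W = 2.286 hp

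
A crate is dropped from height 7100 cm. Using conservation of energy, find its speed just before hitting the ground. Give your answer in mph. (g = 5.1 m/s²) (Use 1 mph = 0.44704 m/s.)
Convert to SI: h = 71.0 m
mgh = ½mv² ⇒ v = √(2gh) = √(2·5.1·71.0) = 26.911 m/s = 60.2 mph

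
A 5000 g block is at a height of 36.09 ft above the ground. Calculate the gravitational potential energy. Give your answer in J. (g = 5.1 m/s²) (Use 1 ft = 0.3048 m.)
Convert to SI: m = 5.0 kg, h = 11.0002 m
PE = mgh = (5.0)(5.1)(11.0002) = 280.5 J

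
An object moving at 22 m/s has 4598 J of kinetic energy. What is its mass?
m = 2·KE/v² = 2·4598/(22)² = 19.0 kg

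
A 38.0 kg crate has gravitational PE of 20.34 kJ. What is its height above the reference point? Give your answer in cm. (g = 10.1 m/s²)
Convert to SI: m = 38.0 kg, PE = 20340.0 J
h = PE/(mg) = 20340.0/(38.0·10.1) = 52.9964 m = 5300 cm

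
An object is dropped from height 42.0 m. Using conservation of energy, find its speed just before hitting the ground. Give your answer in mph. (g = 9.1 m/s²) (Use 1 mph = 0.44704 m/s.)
mgh = ½mv² ⇒ v = √(2gh) = √(2·9.1·42.0) = 27.6478 m/s = 61.85 mph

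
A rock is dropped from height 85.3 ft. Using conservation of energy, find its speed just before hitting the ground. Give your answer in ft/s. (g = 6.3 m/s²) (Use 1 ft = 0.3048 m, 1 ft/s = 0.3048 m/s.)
Convert to SI: h = 25.9994 m
mgh = ½mv² ⇒ v = √(2gh) = √(2·6.3·25.9994) = 18.0995 m/s = 59.38 ft/s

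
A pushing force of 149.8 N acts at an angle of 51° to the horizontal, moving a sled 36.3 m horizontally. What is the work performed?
W = F·d·cosθ = (149.8)(36.3)cos(51°) = 3422 J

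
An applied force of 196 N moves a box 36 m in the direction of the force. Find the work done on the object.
W = F·d = (196)(36) = 7056 J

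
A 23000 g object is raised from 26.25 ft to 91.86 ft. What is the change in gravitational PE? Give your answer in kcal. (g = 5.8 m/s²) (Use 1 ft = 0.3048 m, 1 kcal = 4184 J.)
Convert to SI: m = 23.0 kg, Δh = 19.9979 m
ΔPE = mgΔh = (23.0)(5.8)(19.9979) = 2667.72 J = 0.6376 kcal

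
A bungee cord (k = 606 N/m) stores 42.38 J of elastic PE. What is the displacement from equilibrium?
x = √(2·PE/k) = √(2·42.38/606) = 0.374 m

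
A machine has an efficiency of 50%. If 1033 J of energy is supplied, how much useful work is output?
W_out = η·W_in = 0.5·1033 = 516.5 J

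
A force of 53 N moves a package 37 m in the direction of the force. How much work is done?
W = F·d = (53)(37) = 1961 J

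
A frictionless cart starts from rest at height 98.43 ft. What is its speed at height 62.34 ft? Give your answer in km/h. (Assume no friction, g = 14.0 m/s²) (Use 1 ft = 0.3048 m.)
Convert to SI: h₁−h₂ = 11.0002 m
mgh₁ = mgh₂ + ½mv² ⇒ v = √(2g(h₁−h₂)) = √(2·14.0·11.0002) = 17.5501 m/s = 63.18 km/h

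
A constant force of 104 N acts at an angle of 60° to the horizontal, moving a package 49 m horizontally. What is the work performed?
W = F·d·cosθ = (104)(49)cos(60°) = 2548 J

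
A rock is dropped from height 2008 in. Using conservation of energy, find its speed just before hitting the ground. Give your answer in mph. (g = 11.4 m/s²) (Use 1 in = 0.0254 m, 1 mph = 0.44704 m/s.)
Convert to SI: h = 51.0032 m
mgh = ½mv² ⇒ v = √(2gh) = √(2·11.4·51.0032) = 34.1009 m/s = 76.28 mph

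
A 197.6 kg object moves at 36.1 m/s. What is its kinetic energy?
KE = ½mv² = ½(197.6)(36.1)² = 128800 J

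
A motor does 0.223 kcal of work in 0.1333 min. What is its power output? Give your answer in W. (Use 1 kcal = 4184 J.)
Convert to SI: W = 933.032 J, t = 7.998 s
P = W/t = 933.032/7.998 = 116.7 W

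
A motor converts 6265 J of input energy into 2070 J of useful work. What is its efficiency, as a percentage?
η = W_out/W_in = 2070/6265 = 33.04%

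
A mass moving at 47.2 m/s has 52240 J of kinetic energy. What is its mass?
m = 2·KE/v² = 2·52240/(47.2)² = 46.9 kg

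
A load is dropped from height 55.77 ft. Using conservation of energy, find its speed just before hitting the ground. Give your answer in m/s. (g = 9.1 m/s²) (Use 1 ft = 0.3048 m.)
Convert to SI: h = 16.9987 m
mgh = ½mv² ⇒ v = √(2gh) = √(2·9.1·16.9987) = 17.59 m/s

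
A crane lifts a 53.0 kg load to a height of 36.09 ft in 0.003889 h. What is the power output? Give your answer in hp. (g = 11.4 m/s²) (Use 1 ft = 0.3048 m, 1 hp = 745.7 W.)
Convert to SI: m = 53.0 kg, h = 11.0002 m, t = 14.0004 s
P = mgh/t = (53.0)(11.4)(11.0002)/14.0004 = 474.725 W = 0.6366 hp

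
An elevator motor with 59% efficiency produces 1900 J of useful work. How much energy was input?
W_in = W_out/η = 1900/0.59 = 3220 J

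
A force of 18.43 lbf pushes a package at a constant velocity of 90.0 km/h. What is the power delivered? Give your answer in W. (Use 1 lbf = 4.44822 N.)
Convert to SI: F = 81.9807 N, v = 25.0 m/s
P = Fv = (81.9807)(25.0) = 2050 W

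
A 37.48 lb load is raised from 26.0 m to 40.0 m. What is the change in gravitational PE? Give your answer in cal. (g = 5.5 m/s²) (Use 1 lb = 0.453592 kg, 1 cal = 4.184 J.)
Convert to SI: m = 17.0006 kg, Δh = 14.0 m
ΔPE = mgΔh = (17.0006)(5.5)(14.0) = 1309.05 J = 312.9 cal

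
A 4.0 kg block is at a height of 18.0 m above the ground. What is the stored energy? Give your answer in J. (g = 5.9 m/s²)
PE = mgh = (4.0)(5.9)(18.0) = 424.8 J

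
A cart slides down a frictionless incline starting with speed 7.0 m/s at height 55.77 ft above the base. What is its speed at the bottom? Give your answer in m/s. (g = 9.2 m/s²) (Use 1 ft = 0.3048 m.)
Convert to SI: v₀ = 7.0 m/s, h = 16.9987 m
½mv₀² + mgh = ½mv² ⇒ v = √(v₀² + 2gh) = √(7.0² + 2·9.2·16.9987) = 19.02 m/s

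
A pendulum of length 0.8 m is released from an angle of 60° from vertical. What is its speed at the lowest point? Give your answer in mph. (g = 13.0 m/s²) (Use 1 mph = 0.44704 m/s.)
h = L(1 − cosθ) = 0.8(1 − cos60°) = 0.4 m
v = √(2gh) = √(2·13.0·0.4) = 3.2249 m/s = 7.214 mph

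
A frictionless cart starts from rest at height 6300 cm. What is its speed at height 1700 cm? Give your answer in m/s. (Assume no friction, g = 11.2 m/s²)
Convert to SI: h₁−h₂ = 46.0 m
mgh₁ = mgh₂ + ½mv² ⇒ v = √(2g(h₁−h₂)) = √(2·11.2·46.0) = 32.1 m/s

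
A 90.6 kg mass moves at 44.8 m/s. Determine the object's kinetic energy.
KE = ½mv² = ½(90.6)(44.8)² = 90920 J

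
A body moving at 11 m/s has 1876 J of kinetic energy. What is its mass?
m = 2·KE/v² = 2·1876/(11)² = 31.01 kg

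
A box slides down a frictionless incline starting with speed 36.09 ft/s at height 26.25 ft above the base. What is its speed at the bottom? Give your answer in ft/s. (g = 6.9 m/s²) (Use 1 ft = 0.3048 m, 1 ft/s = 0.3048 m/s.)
Convert to SI: v₀ = 11.0002 m/s, h = 8.001 m
½mv₀² + mgh = ½mv² ⇒ v = √(v₀² + 2gh) = √(11.0002² + 2·6.9·8.001) = 15.2125 m/s = 49.91 ft/s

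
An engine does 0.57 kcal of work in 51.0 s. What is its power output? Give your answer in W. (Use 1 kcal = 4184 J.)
Convert to SI: W = 2384.88 J, t = 51.0 s
P = W/t = 2384.88/51.0 = 46.76 W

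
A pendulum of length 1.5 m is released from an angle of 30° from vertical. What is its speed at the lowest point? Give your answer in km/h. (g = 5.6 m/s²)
h = L(1 − cosθ) = 1.5(1 − cos30°) = 0.200962 m
v = √(2gh) = √(2·5.6·0.200962) = 1.50026 m/s = 5.401 km/h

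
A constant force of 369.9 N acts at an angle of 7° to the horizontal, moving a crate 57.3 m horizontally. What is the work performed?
W = F·d·cosθ = (369.9)(57.3)cos(7°) = 21040 J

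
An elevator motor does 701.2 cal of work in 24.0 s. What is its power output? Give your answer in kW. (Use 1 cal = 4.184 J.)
Convert to SI: W = 2933.82 J, t = 24.0 s
P = W/t = 2933.82/24.0 = 122.243 W = 0.1222 kW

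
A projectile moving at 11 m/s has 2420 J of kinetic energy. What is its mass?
m = 2·KE/v² = 2·2420/(11)² = 40.0 kg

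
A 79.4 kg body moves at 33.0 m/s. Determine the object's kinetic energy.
KE = ½mv² = ½(79.4)(33.0)² = 43230 J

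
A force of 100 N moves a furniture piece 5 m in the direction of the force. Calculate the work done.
W = F·d = (100)(5) = 500.0 J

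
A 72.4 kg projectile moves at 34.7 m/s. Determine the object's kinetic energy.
KE = ½mv² = ½(72.4)(34.7)² = 43590 J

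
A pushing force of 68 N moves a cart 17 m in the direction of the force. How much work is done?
W = F·d = (68)(17) = 1156 J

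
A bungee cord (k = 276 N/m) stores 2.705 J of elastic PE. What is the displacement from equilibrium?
x = √(2·PE/k) = √(2·2.705/276) = 0.14 m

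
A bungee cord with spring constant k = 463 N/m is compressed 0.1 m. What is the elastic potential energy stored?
PE = ½kx² = ½(463)(0.1)² = 2.315 J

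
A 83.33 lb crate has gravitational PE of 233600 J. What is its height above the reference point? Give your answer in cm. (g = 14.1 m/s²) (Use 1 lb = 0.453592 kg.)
Convert to SI: m = 37.7978 kg, PE = 233600 J
h = PE/(mg) = 233600/(37.7978·14.1) = 438.316 m = 43830 cm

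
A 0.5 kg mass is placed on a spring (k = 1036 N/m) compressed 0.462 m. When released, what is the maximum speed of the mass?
½kx² = ½mv² ⇒ v = x√(k/m) = (0.462)√(1036/0.5) = 21.03 m/s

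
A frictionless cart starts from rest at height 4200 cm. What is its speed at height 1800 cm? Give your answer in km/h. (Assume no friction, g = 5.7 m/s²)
Convert to SI: h₁−h₂ = 24.0 m
mgh₁ = mgh₂ + ½mv² ⇒ v = √(2g(h₁−h₂)) = √(2·5.7·24.0) = 16.5409 m/s = 59.55 km/h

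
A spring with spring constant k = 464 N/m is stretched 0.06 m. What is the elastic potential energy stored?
PE = ½kx² = ½(464)(0.06)² = 0.8352 J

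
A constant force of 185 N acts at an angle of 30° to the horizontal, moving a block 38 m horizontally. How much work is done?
W = F·d·cosθ = (185)(38)cos(30°) = 6088 J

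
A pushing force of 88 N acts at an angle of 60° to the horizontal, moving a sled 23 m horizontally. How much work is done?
W = F·d·cosθ = (88)(23)cos(60°) = 1012 J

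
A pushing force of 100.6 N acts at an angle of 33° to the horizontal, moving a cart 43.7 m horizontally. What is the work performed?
W = F·d·cosθ = (100.6)(43.7)cos(33°) = 3687 J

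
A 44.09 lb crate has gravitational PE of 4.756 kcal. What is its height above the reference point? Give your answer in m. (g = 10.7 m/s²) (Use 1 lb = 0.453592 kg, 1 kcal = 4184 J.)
Convert to SI: m = 19.9989 kg, PE = 19899.1 J
h = PE/(mg) = 19899.1/(19.9989·10.7) = 92.99 m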